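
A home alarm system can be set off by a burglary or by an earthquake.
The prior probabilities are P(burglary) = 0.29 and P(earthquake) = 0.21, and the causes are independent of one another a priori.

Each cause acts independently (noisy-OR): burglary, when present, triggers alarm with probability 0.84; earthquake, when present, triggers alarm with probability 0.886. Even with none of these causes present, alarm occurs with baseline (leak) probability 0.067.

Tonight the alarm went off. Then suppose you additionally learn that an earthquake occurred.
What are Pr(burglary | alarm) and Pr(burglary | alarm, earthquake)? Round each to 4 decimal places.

Under noisy-OR, P(alarm | causes) = 1 − (1−0.067)·∏(1−qᵢ) over the active causes.
For the numerator, keep only burglary=true terms: 0.194900 + 0.059864 = 0.254764
Normalizer over all consistent configurations: 0.067*0.71*0.79 + 0.893638*0.71*0.21 + 0.85072*0.29*0.79 + 0.982982*0.29*0.21 = 0.425585
P(burglary | alarm) = 0.254764/0.425585 ≈ 0.5986

Now condition on the additional information:
P(alarm | earthquake) = 0.893638×0.71 + 0.982982×0.29 = 0.634483 + 0.285065 = 0.919548
Restricting to configurations with burglary present: 0.982982×0.29 = 0.285065.
So P(burglary | alarm, earthquake) = 0.285065/0.919548 ≈ 0.3100.

Pr(burglary | alarm) ≈ 0.5986; Pr(burglary | alarm, earthquake) ≈ 0.3100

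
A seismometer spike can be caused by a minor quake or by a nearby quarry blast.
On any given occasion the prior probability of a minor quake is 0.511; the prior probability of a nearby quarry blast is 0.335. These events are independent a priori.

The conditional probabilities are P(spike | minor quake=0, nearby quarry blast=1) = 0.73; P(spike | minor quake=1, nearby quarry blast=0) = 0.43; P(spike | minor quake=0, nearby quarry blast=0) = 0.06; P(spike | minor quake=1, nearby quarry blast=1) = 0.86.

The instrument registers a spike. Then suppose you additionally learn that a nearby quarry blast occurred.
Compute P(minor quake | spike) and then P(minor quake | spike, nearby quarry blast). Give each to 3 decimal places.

P(minor quake | spike) ≈ 0.678; P(minor quake | spike, nearby quarry blast) ≈ 0.552

P(spike) = 0.06*0.489*0.665 + 0.73*0.489*0.335 + 0.43*0.511*0.665 + 0.86*0.511*0.335 = 0.019511 + 0.119585 + 0.146120 + 0.147219 = 0.432435
Of this, 0.293339 comes from 0.146120 + 0.147219 (the minor quake=true cases).
Hence the posterior is 0.293339/0.432435 ≈ 0.678.

Now condition on the additional information:
Enumerate both values of minor quake and weight by the priors:
  P(spike | nearby quarry blast) = 0.73*0.489 + 0.86*0.511
        = 0.356970 + 0.439460 = 0.796430
Configurations with minor quake contribute 0.439460, so
  P(minor quake | spike, nearby quarry blast) = 0.439460 / 0.796430 ≈ 0.552
This is intercausal reasoning (explaining away): once nearby quarry blast accounts for the spike, minor quake becomes less likely.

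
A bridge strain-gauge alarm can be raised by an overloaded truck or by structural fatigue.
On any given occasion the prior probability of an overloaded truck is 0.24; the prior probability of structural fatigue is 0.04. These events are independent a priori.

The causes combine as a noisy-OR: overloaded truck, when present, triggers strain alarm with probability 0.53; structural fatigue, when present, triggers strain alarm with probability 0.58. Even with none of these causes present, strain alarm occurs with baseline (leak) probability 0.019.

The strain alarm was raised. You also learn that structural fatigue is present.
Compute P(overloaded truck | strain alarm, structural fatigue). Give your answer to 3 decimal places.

Under noisy-OR, P(strain alarm | causes) = 1 − (1−0.019)·∏(1−qᵢ) over the active causes.
Numerator (weight on configurations with overloaded truck): 0.806351·0.24 = 0.193524
Normalizer over all consistent configurations: 0.58798·0.76 + 0.806351·0.24 = 0.640389
Posterior = 0.193524 / 0.640389 ≈ 0.302

P(overloaded truck | strain alarm, structural fatigue) ≈ 0.302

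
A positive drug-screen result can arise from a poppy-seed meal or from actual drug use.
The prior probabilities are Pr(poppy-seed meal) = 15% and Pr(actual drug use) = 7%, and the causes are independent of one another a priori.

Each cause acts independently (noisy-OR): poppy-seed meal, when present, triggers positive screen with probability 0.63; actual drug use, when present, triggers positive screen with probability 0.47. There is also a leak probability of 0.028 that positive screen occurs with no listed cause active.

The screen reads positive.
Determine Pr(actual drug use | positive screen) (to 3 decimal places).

Under noisy-OR, P(positive screen | causes) = 1 − (1−0.028)·∏(1−qᵢ) over the active causes.
P(positive screen) = 0.028×0.85×0.93 + 0.48484×0.85×0.07 + 0.64036×0.15×0.93 + 0.809391×0.15×0.07 = 0.022134 + 0.028848 + 0.089330 + 0.008499 = 0.148811
Restricting to configurations with actual drug use present: 0.028848 + 0.008499 = 0.037347.
P(actual drug use | positive screen) = 0.037347 / 0.148811 ≈ 0.251

Pr(actual drug use | positive screen) ≈ 0.251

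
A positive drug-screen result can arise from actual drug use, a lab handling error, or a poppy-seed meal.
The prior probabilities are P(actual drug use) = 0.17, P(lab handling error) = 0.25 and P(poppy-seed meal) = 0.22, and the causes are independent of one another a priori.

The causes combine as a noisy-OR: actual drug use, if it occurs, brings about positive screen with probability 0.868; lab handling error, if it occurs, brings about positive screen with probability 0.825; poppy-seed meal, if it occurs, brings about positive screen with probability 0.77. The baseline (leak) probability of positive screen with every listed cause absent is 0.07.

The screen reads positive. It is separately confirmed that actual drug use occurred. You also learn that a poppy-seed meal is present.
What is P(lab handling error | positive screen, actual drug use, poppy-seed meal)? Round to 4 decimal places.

Under noisy-OR, P(positive screen | causes) = 1 − (1−0.07)·∏(1−qᵢ) over the active causes.
P(positive screen | actual drug use, poppy-seed meal) = 0.971765·0.75 + 0.995059·0.25 = 0.728824 + 0.248765 = 0.977589
Of this, 0.248765 comes from 0.995059·0.25 (the lab handling error=true cases).
P(lab handling error | positive screen, actual drug use, poppy-seed meal) = 0.248765 / 0.977589 ≈ 0.2545

P(lab handling error | positive screen, actual drug use, poppy-seed meal) ≈ 0.2545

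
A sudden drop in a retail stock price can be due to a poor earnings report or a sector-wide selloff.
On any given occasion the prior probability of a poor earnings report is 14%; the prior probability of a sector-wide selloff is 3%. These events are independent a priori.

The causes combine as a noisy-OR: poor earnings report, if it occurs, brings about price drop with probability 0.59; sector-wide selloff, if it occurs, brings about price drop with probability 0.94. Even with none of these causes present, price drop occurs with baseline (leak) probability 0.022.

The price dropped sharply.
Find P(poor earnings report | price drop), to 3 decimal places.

P(poor earnings report | price drop) ≈ 0.667

Under noisy-OR, P(price drop | causes) = 1 − (1−0.022)·∏(1−qᵢ) over the active causes.
For the numerator, keep only poor earnings report=true terms: 0.081347 + 0.004099 = 0.085446
The normalizing constant is 0.022*0.86*0.97 + 0.94132*0.86*0.03 + 0.59902*0.14*0.97 + 0.975941*0.14*0.03 = 0.128084
P(poor earnings report | price drop) = 0.085446/0.128084 ≈ 0.667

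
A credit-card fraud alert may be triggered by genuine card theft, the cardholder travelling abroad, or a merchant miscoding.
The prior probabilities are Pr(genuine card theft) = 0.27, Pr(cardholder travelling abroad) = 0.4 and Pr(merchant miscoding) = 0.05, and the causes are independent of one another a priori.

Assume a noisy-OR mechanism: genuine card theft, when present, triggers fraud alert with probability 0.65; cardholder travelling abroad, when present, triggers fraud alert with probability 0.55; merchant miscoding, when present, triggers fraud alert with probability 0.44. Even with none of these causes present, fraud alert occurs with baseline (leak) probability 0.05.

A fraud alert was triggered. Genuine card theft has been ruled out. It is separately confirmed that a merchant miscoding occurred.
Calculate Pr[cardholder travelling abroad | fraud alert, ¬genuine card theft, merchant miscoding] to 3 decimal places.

Pr[cardholder travelling abroad | fraud alert, ¬genuine card theft, merchant miscoding] ≈ 0.520

Under noisy-OR, P(fraud alert | causes) = 1 − (1−0.05)·∏(1−qᵢ) over the active causes.
Numerator (weight on configurations with cardholder travelling abroad): 0.7606*0.4 = 0.304240
The normalizing constant is 0.468*0.6 + 0.7606*0.4 = 0.585040
Posterior = 0.304240 / 0.585040 ≈ 0.520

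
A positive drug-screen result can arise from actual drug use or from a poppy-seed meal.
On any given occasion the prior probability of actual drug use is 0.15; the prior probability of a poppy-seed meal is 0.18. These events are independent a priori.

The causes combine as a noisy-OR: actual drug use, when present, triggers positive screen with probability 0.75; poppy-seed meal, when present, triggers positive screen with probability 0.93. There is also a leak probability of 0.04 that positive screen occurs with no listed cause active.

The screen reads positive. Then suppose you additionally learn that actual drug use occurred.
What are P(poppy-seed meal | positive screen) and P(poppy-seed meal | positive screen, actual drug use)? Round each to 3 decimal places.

P(poppy-seed meal | positive screen) ≈ 0.582; P(poppy-seed meal | positive screen, actual drug use) ≈ 0.221

Under noisy-OR, P(positive screen | causes) = 1 − (1−0.04)·∏(1−qᵢ) over the active causes.
P(positive screen) = 0.04*0.85*0.82 + 0.9328*0.85*0.18 + 0.76*0.15*0.82 + 0.9832*0.15*0.18 = 0.027880 + 0.142718 + 0.093480 + 0.026546 = 0.290624
The poppy-seed meal-present share is 0.142718 + 0.026546 = 0.169264.
P(poppy-seed meal | positive screen) = 0.169264 / 0.290624 ≈ 0.582

Now condition on the additional information:
Sum P(positive screen|·) weighted by the priors over both values of poppy-seed meal:
  P(positive screen | actual drug use) = 0.76*0.82 + 0.9832*0.18
        = 0.623200 + 0.176976 = 0.800176
Configurations with poppy-seed meal contribute 0.176976, so
  P(poppy-seed meal | positive screen, actual drug use) = 0.176976 / 0.800176 ≈ 0.221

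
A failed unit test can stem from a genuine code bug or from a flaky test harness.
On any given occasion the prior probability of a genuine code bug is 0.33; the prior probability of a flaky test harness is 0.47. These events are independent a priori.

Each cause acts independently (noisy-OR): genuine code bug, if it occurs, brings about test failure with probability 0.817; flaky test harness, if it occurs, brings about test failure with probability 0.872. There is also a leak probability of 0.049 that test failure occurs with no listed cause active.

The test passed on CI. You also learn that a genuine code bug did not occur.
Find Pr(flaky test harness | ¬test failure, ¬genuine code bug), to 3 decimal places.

Under noisy-OR, P(test failure | causes) = 1 − (1−0.049)·∏(1−qᵢ) over the active causes.
P(¬test failure | ¬genuine code bug) = 0.951*0.53 + 0.121728*0.47 = 0.504030 + 0.057212 = 0.561242
Of this, 0.057212 comes from 0.121728*0.47 (the flaky test harness=true cases).
So P(flaky test harness | ¬test failure, ¬genuine code bug) = 0.057212/0.561242 ≈ 0.102.

Pr(flaky test harness | ¬test failure, ¬genuine code bug) ≈ 0.102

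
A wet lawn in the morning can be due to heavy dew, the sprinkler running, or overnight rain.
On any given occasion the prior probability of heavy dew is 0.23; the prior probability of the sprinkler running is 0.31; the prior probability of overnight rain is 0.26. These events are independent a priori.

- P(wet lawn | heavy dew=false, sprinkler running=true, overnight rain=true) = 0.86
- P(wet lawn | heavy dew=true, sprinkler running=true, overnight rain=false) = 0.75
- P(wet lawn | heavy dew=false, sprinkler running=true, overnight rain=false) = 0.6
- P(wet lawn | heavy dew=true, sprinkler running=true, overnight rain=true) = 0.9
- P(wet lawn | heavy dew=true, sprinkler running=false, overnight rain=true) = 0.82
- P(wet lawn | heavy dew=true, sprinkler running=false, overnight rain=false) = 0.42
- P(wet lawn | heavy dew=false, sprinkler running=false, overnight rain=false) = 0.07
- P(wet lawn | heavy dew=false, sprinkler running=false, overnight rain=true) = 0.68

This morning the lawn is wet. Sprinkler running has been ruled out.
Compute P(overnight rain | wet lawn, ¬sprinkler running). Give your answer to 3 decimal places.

P(overnight rain | wet lawn, ¬sprinkler running) ≈ 0.624

By total probability over the 4 (heavy dew, overnight rain) configurations:
  P(wet lawn | ¬sprinkler running) = 0.07·0.77·0.74 + 0.68·0.77·0.26 + 0.42·0.23·0.74 + 0.82·0.23·0.26
        = 0.039886 + 0.136136 + 0.071484 + 0.049036 = 0.296542
Configurations with overnight rain contribute 0.185172, so
  P(overnight rain | wet lawn, ¬sprinkler running) = 0.185172 / 0.296542 ≈ 0.624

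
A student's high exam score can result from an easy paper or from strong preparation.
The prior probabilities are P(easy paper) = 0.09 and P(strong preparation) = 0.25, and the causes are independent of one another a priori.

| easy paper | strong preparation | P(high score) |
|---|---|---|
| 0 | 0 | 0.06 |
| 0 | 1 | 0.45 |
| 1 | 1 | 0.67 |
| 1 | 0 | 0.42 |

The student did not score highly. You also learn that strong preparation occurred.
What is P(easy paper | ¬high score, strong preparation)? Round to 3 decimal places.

P(¬high score | strong preparation) = 0.55×0.91 + 0.33×0.09 = 0.500500 + 0.029700 = 0.530200
Restricting to configurations with easy paper present: 0.33×0.09 = 0.029700.
Hence the posterior is 0.029700/0.530200 ≈ 0.056.

P(easy paper | ¬high score, strong preparation) ≈ 0.056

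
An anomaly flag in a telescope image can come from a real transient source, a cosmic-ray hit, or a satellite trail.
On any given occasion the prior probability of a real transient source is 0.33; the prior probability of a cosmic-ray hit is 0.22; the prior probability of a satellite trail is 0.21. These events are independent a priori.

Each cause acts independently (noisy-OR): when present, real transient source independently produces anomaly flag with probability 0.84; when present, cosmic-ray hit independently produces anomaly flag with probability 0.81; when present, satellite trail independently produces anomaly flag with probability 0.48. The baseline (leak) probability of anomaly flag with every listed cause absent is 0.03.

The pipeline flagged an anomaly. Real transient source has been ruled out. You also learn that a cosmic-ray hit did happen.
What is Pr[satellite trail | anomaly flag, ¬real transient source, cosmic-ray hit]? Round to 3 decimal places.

Under noisy-OR, P(anomaly flag | causes) = 1 − (1−0.03)·∏(1−qᵢ) over the active causes.
For the numerator, keep only satellite trail=true terms: 0.904164×0.21 = 0.189874
Denominator P(anomaly flag | ¬real transient source, cosmic-ray hit): 0.8157×0.79 + 0.904164×0.21 = 0.834277
Posterior = 0.189874 / 0.834277 ≈ 0.228

Pr[satellite trail | anomaly flag, ¬real transient source, cosmic-ray hit] ≈ 0.228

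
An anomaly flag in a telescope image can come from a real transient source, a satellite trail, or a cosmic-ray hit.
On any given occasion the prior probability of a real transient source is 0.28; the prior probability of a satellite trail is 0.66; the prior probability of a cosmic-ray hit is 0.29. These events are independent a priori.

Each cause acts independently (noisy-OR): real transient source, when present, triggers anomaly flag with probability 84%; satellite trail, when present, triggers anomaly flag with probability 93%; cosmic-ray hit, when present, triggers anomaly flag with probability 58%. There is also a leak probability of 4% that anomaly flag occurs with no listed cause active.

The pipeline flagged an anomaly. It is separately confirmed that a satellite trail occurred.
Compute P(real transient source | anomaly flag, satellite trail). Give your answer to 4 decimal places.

P(real transient source | anomaly flag, satellite trail) ≈ 0.2899

Under noisy-OR, P(anomaly flag | causes) = 1 − (1−0.04)·∏(1−qᵢ) over the active causes.
P(anomaly flag | satellite trail) = 0.9328×0.72×0.71 + 0.971776×0.72×0.29 + 0.989248×0.28×0.71 + 0.995484×0.28×0.29 = 0.476847 + 0.202907 + 0.196663 + 0.080833 = 0.957250
Restricting to configurations with real transient source present: 0.196663 + 0.080833 = 0.277496.
P(real transient source | anomaly flag, satellite trail) = 0.277496 / 0.957250 ≈ 0.2899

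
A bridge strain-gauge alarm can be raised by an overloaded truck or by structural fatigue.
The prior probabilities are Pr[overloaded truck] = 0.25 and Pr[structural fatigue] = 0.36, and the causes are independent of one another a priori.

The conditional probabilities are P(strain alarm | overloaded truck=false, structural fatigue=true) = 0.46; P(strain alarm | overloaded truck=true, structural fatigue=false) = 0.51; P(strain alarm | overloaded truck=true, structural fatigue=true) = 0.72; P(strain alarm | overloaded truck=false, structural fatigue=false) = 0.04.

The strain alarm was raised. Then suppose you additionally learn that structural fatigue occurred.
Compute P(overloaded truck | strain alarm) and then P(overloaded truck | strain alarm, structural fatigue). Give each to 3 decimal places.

P(overloaded truck | strain alarm) ≈ 0.505; P(overloaded truck | strain alarm, structural fatigue) ≈ 0.343

Weight on overloaded truck=true, given the evidence: 0.081600 + 0.064800 = 0.146400
Denominator P(strain alarm): 0.04·0.75·0.64 + 0.46·0.75·0.36 + 0.51·0.25·0.64 + 0.72·0.25·0.36 = 0.289800
Posterior = 0.146400 / 0.289800 ≈ 0.505

Now also conditioning on structural fatigue=true:
Weight on overloaded truck=true, given the evidence: 0.72·0.25 = 0.180000
Normalizer over all consistent configurations: 0.46·0.75 + 0.72·0.25 = 0.525000
Posterior = 0.180000 / 0.525000 ≈ 0.343
This is intercausal reasoning (explaining away): once structural fatigue accounts for the strain alarm, overloaded truck becomes less likely.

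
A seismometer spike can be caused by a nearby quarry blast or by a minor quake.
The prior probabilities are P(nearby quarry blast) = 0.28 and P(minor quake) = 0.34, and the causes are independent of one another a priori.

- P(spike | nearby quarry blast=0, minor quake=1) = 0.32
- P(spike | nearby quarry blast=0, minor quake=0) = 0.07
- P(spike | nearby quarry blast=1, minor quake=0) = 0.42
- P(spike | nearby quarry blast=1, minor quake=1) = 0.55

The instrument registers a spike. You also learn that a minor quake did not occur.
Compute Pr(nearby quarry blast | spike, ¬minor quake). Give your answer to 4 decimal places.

By total probability over both values of nearby quarry blast:
  P(spike | ¬minor quake) = 0.07×0.72 + 0.42×0.28
        = 0.050400 + 0.117600 = 0.168000
Configurations with nearby quarry blast contribute 0.117600, so
  P(nearby quarry blast | spike, ¬minor quake) = 0.117600 / 0.168000 ≈ 0.7000

Pr(nearby quarry blast | spike, ¬minor quake) ≈ 0.7000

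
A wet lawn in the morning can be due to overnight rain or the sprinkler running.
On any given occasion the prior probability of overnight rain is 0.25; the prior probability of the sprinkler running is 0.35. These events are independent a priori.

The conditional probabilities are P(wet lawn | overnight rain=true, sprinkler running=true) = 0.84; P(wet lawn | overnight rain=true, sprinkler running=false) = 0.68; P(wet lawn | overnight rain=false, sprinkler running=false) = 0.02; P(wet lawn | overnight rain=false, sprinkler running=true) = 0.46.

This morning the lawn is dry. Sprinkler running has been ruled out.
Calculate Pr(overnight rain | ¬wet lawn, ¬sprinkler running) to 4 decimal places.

Pr(overnight rain | ¬wet lawn, ¬sprinkler running) ≈ 0.0982

For the numerator, keep only overnight rain=true terms: 0.32*0.25 = 0.080000
Denominator P(¬wet lawn | ¬sprinkler running): 0.98*0.75 + 0.32*0.25 = 0.815000
P(overnight rain | ¬wet lawn, ¬sprinkler running) = 0.080000/0.815000 ≈ 0.0982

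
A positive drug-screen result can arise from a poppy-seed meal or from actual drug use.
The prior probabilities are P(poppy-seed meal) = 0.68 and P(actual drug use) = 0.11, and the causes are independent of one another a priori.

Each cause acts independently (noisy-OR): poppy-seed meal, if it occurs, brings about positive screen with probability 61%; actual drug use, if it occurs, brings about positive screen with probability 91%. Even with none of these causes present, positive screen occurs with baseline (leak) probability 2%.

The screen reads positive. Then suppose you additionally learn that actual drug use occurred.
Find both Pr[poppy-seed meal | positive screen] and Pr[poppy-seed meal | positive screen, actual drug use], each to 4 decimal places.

Pr[poppy-seed meal | positive screen] ≈ 0.9219; Pr[poppy-seed meal | positive screen, actual drug use] ≈ 0.6923

Under noisy-OR, P(positive screen | causes) = 1 − (1−0.02)·∏(1−qᵢ) over the active causes.
Numerator (weight on configurations with poppy-seed meal): 0.373893 + 0.072227 = 0.446120
The normalizing constant is 0.02×0.32×0.89 + 0.9118×0.32×0.11 + 0.6178×0.68×0.89 + 0.965602×0.68×0.11 = 0.483911
Posterior = 0.446120 / 0.483911 ≈ 0.9219

Now also conditioning on actual drug use=true:
Sum P(positive screen|·) weighted by the priors over both values of poppy-seed meal:
  P(positive screen | actual drug use) = 0.9118*0.32 + 0.965602*0.68
        = 0.291776 + 0.656609 = 0.948385
Configurations with poppy-seed meal contribute 0.656609, so
  P(poppy-seed meal | positive screen, actual drug use) = 0.656609 / 0.948385 ≈ 0.6923
This is intercausal reasoning (explaining away): once actual drug use accounts for the positive screen, poppy-seed meal becomes less likely.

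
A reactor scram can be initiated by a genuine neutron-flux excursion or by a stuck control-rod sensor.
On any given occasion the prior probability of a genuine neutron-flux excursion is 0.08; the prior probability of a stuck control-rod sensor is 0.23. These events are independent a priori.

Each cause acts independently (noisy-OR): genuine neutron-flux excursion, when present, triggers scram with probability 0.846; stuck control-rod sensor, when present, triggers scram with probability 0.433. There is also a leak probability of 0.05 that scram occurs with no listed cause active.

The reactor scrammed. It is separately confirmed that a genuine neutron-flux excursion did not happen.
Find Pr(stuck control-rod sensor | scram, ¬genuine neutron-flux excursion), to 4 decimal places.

Under noisy-OR, P(scram | causes) = 1 − (1−0.05)·∏(1−qᵢ) over the active causes.
Numerator (weight on configurations with stuck control-rod sensor): 0.46135×0.23 = 0.106110
The normalizing constant is 0.05×0.77 + 0.46135×0.23 = 0.144610
Posterior = 0.106110 / 0.144610 ≈ 0.7338

Pr(stuck control-rod sensor | scram, ¬genuine neutron-flux excursion) ≈ 0.7338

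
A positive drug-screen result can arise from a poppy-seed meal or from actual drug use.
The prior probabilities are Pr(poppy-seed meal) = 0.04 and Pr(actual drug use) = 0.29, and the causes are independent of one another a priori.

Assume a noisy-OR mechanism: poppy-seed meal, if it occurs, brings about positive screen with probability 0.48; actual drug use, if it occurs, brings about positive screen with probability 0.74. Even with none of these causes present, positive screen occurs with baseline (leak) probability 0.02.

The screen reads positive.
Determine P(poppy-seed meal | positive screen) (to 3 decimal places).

P(poppy-seed meal | positive screen) ≈ 0.098

Under noisy-OR, P(positive screen | causes) = 1 − (1−0.02)·∏(1−qᵢ) over the active causes.
Enumerate the 4 (poppy-seed meal, actual drug use) configurations and weight by the priors:
  P(positive screen) = 0.02×0.96×0.71 + 0.7452×0.96×0.29 + 0.4904×0.04×0.71 + 0.867504×0.04×0.29
        = 0.013632 + 0.207464 + 0.013927 + 0.010063 = 0.245086
The terms with poppy-seed meal present sum to 0.023990, so
  P(poppy-seed meal | positive screen) = 0.023990 / 0.245086 ≈ 0.098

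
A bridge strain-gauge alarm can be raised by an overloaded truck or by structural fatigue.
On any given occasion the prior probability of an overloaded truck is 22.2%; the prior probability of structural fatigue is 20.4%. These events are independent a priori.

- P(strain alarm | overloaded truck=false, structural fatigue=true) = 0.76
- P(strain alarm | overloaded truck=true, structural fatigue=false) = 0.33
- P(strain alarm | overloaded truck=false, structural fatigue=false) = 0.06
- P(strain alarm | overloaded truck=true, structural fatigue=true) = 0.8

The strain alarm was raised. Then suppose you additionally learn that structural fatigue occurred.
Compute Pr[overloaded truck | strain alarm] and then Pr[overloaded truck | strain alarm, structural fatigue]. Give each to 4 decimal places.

Pr[overloaded truck | strain alarm] ≈ 0.3747; Pr[overloaded truck | strain alarm, structural fatigue] ≈ 0.2310

P(strain alarm) = 0.06·0.778·0.796 + 0.76·0.778·0.204 + 0.33·0.222·0.796 + 0.8·0.222·0.204 = 0.037157 + 0.120621 + 0.058315 + 0.036230 = 0.252323
Of this, 0.094545 comes from 0.058315 + 0.036230 (the overloaded truck=true cases).
P(overloaded truck | strain alarm) = 0.094545 / 0.252323 ≈ 0.3747

Now condition on the additional information:
For the numerator, keep only overloaded truck=true terms: 0.8×0.222 = 0.177600
The normalizing constant is 0.76×0.778 + 0.8×0.222 = 0.768880
Posterior = 0.177600 / 0.768880 ≈ 0.2310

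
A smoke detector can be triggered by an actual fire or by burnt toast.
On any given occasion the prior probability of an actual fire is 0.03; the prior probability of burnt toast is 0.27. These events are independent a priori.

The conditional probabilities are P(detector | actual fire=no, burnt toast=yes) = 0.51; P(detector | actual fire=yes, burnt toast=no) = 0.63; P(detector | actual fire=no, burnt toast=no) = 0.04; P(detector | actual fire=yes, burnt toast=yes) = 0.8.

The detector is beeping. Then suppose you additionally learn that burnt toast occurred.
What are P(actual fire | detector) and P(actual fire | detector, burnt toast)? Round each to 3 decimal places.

Numerator (weight on configurations with actual fire): 0.013797 + 0.006480 = 0.020277
Denominator P(detector): 0.04·0.97·0.73 + 0.51·0.97·0.27 + 0.63·0.03·0.73 + 0.8·0.03·0.27 = 0.182170
Posterior = 0.020277 / 0.182170 ≈ 0.111

With the extra evidence:
Enumerate both values of actual fire and weight by the priors:
  P(detector | burnt toast) = 0.51×0.97 + 0.8×0.03
        = 0.494700 + 0.024000 = 0.518700
Configurations with actual fire contribute 0.024000, so
  P(actual fire | detector, burnt toast) = 0.024000 / 0.518700 ≈ 0.046

P(actual fire | detector) ≈ 0.111; P(actual fire | detector, burnt toast) ≈ 0.046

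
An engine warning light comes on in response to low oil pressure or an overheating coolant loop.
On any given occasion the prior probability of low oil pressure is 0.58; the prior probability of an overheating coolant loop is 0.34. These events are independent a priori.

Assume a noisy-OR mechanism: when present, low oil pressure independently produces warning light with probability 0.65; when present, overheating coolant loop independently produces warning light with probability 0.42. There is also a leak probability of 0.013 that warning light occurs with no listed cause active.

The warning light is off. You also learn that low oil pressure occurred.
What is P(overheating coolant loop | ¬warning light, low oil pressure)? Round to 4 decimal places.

Under noisy-OR, P(warning light | causes) = 1 − (1−0.013)·∏(1−qᵢ) over the active causes.
P(¬warning light | low oil pressure) = 0.34545×0.66 + 0.200361×0.34 = 0.227997 + 0.068123 = 0.296120
Restricting to configurations with overheating coolant loop present: 0.200361×0.34 = 0.068123.
So P(overheating coolant loop | ¬warning light, low oil pressure) = 0.068123/0.296120 ≈ 0.2301.

P(overheating coolant loop | ¬warning light, low oil pressure) ≈ 0.2301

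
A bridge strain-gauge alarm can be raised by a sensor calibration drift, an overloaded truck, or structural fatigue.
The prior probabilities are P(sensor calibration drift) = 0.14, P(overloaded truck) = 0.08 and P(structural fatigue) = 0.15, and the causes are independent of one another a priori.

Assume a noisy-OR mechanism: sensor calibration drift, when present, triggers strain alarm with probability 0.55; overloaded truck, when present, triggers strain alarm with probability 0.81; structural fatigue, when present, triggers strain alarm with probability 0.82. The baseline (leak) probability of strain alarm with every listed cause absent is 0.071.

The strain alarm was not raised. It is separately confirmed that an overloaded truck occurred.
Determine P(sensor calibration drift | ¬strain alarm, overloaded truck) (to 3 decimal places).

P(sensor calibration drift | ¬strain alarm, overloaded truck) ≈ 0.068

Under noisy-OR, P(strain alarm | causes) = 1 − (1−0.071)·∏(1−qᵢ) over the active causes.
P(¬strain alarm | overloaded truck) = 0.17651·0.86·0.85 + 0.031772·0.86·0.15 + 0.079429·0.14·0.85 + 0.014297·0.14·0.15 = 0.129029 + 0.004099 + 0.009452 + 0.000300 = 0.142880
Of this, 0.009752 comes from 0.009452 + 0.000300 (the sensor calibration drift=true cases).
Hence the posterior is 0.009752/0.142880 ≈ 0.068.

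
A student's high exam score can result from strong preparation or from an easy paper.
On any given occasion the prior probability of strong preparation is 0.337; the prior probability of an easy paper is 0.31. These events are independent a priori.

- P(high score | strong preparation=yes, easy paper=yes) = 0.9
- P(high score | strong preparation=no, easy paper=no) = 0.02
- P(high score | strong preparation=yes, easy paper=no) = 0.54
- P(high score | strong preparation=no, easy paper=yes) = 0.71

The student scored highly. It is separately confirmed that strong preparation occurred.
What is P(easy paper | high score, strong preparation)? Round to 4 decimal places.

Sum P(high score|·) weighted by the priors over both values of easy paper:
  P(high score | strong preparation) = 0.54*0.69 + 0.9*0.31
        = 0.372600 + 0.279000 = 0.651600
Configurations with easy paper contribute 0.279000, so
  P(easy paper | high score, strong preparation) = 0.279000 / 0.651600 ≈ 0.4282

P(easy paper | high score, strong preparation) ≈ 0.4282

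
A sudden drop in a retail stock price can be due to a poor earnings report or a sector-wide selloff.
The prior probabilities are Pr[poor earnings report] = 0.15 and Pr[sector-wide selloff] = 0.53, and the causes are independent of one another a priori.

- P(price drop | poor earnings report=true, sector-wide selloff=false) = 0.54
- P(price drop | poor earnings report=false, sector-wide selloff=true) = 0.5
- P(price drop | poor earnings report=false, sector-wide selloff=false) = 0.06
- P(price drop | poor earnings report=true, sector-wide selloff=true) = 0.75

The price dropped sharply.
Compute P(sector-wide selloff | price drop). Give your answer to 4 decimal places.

P(price drop) = 0.06*0.85*0.47 + 0.5*0.85*0.53 + 0.54*0.15*0.47 + 0.75*0.15*0.53 = 0.023970 + 0.225250 + 0.038070 + 0.059625 = 0.346915
The sector-wide selloff-present share is 0.225250 + 0.059625 = 0.284875.
So P(sector-wide selloff | price drop) = 0.284875/0.346915 ≈ 0.8212.

P(sector-wide selloff | price drop) ≈ 0.8212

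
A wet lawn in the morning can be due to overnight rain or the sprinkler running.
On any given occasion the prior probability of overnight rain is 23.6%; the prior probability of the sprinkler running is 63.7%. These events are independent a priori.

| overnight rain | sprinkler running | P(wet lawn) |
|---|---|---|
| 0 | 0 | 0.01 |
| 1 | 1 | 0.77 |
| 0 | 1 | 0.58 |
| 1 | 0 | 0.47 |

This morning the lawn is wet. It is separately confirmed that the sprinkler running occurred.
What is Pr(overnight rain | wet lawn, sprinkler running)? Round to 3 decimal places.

Pr(overnight rain | wet lawn, sprinkler running) ≈ 0.291

P(wet lawn | sprinkler running) = 0.58·0.764 + 0.77·0.236 = 0.443120 + 0.181720 = 0.624840
Restricting to configurations with overnight rain present: 0.77·0.236 = 0.181720.
Hence the posterior is 0.181720/0.624840 ≈ 0.291.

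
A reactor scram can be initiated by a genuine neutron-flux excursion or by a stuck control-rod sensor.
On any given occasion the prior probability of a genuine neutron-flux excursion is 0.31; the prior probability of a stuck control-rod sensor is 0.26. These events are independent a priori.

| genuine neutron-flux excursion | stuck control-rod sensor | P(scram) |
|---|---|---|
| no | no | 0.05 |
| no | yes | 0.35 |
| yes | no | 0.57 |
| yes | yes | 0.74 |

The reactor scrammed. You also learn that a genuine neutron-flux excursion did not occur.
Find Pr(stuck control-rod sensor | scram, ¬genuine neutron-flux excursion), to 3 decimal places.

Sum P(scram|·) weighted by the priors over both values of stuck control-rod sensor:
  P(scram | ¬genuine neutron-flux excursion) = 0.05·0.74 + 0.35·0.26
        = 0.037000 + 0.091000 = 0.128000
The terms with stuck control-rod sensor present sum to 0.091000, so
  P(stuck control-rod sensor | scram, ¬genuine neutron-flux excursion) = 0.091000 / 0.128000 ≈ 0.711

Pr(stuck control-rod sensor | scram, ¬genuine neutron-flux excursion) ≈ 0.711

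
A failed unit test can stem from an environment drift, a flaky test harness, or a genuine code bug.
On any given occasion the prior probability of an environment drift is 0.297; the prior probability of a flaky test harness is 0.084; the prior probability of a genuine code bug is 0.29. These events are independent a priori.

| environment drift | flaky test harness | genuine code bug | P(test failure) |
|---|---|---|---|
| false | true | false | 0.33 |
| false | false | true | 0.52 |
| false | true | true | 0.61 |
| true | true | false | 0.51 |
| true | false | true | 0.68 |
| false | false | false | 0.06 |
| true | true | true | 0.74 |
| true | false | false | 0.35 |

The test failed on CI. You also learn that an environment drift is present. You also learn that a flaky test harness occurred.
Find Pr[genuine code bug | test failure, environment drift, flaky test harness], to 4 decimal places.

P(test failure | environment drift, flaky test harness) = 0.51*0.71 + 0.74*0.29 = 0.362100 + 0.214600 = 0.576700
Restricting to configurations with genuine code bug present: 0.74*0.29 = 0.214600.
So P(genuine code bug | test failure, environment drift, flaky test harness) = 0.214600/0.576700 ≈ 0.3721.

Pr[genuine code bug | test failure, environment drift, flaky test harness] ≈ 0.3721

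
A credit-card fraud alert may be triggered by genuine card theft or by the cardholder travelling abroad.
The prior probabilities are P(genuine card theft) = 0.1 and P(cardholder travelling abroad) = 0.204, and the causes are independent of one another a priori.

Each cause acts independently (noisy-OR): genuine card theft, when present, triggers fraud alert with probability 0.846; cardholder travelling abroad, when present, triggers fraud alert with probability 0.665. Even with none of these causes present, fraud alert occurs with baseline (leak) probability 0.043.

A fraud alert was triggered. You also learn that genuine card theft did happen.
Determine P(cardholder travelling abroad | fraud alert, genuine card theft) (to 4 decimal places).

Under noisy-OR, P(fraud alert | causes) = 1 − (1−0.043)·∏(1−qᵢ) over the active causes.
Numerator (weight on configurations with cardholder travelling abroad): 0.950628·0.204 = 0.193928
Normalizer over all consistent configurations: 0.852622·0.796 + 0.950628·0.204 = 0.872615
Posterior = 0.193928 / 0.872615 ≈ 0.2222

P(cardholder travelling abroad | fraud alert, genuine card theft) ≈ 0.2222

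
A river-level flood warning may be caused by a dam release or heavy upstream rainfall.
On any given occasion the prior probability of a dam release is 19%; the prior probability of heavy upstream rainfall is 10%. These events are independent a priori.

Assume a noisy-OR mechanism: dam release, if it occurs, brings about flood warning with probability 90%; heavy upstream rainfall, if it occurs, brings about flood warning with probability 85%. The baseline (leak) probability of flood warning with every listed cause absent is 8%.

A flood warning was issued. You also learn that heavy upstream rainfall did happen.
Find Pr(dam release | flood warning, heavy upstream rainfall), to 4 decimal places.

Under noisy-OR, P(flood warning | causes) = 1 − (1−0.08)·∏(1−qᵢ) over the active causes.
Weight on dam release=true, given the evidence: 0.9862*0.19 = 0.187378
Denominator P(flood warning | heavy upstream rainfall): 0.862*0.81 + 0.9862*0.19 = 0.885598
P(dam release | flood warning, heavy upstream rainfall) = 0.187378/0.885598 ≈ 0.2116

Pr(dam release | flood warning, heavy upstream rainfall) ≈ 0.2116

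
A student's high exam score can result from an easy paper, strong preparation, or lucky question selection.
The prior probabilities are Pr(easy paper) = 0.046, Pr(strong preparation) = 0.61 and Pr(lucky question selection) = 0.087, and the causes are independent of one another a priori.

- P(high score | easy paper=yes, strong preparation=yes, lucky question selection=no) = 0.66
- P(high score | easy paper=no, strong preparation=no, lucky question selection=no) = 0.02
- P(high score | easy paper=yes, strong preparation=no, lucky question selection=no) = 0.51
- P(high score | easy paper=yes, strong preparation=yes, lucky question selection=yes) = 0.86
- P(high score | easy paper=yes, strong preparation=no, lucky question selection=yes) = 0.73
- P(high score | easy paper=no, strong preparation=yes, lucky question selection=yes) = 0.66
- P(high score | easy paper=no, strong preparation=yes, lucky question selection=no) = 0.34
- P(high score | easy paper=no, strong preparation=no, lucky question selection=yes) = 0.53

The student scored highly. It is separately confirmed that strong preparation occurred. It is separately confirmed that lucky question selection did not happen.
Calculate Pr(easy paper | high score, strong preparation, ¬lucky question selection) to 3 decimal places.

Pr(easy paper | high score, strong preparation, ¬lucky question selection) ≈ 0.086

Numerator (weight on configurations with easy paper): 0.66·0.046 = 0.030360
Normalizer over all consistent configurations: 0.34·0.954 + 0.66·0.046 = 0.354720
P(easy paper | high score, strong preparation, ¬lucky question selection) = 0.030360/0.354720 ≈ 0.086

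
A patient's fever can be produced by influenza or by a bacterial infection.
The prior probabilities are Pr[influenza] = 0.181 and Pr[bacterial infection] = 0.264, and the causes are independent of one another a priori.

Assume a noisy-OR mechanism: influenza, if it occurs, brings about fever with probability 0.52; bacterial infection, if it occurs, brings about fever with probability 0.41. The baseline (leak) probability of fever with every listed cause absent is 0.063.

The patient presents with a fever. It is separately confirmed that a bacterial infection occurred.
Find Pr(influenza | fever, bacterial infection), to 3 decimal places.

Pr(influenza | fever, bacterial infection) ≈ 0.266

Under noisy-OR, P(fever | causes) = 1 − (1−0.063)·∏(1−qᵢ) over the active causes.
By total probability over both values of influenza:
  P(fever | bacterial infection) = 0.44717×0.819 + 0.734642×0.181
        = 0.366232 + 0.132970 = 0.499202
Configurations with influenza contribute 0.132970, so
  P(influenza | fever, bacterial infection) = 0.132970 / 0.499202 ≈ 0.266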